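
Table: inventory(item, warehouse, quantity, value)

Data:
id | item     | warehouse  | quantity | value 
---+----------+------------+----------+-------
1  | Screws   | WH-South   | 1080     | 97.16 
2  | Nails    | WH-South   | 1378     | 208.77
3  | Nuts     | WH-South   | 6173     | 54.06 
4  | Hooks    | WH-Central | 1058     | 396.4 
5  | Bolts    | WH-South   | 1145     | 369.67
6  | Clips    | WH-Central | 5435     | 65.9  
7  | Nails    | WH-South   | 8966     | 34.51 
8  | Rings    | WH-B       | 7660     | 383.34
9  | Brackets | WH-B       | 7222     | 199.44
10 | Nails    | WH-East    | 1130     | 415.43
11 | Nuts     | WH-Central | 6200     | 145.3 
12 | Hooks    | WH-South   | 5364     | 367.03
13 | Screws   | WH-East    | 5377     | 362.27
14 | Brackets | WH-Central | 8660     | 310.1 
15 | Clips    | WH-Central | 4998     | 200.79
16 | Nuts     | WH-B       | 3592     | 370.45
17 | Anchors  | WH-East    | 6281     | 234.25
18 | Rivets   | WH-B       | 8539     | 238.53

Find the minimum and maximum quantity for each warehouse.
SELECT warehouse, MIN(quantity), MAX(quantity)
FROM inventory
GROUP BY warehouse

Result:
  WH-B: min=3592, max=8539
  WH-Central: min=1058, max=8660
  WH-East: min=1130, max=6281
  WH-South: min=1080, max=8966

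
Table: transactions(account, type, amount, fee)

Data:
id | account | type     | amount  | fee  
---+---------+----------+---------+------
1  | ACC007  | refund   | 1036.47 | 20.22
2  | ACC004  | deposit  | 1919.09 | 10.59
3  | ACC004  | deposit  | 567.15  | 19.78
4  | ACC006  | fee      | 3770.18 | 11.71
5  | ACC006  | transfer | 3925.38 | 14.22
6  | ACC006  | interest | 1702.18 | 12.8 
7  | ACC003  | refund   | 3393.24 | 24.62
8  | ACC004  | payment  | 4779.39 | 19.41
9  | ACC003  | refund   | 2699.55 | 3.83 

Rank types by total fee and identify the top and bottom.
SELECT type, SUM(fee)
FROM transactions
GROUP BY type
ORDER BY SUM(fee)

All groups:
  fee: 11.71
  interest: 12.80
  transfer: 14.22
  payment: 19.41
  deposit: 30.37
  refund: 48.67

Highest: refund (48.67)
Lowest: fee (11.71)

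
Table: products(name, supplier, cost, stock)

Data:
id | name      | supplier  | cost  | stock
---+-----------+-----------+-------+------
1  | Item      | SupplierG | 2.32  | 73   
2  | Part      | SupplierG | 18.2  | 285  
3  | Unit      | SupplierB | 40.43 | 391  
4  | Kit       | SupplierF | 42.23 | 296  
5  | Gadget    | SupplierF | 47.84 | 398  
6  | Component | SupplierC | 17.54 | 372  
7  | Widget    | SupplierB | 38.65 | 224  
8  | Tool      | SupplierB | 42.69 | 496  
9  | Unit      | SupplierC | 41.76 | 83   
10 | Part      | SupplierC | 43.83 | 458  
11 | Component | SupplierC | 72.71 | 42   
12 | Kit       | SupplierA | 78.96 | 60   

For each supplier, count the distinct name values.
SELECT supplier, COUNT(DISTINCT name)
FROM products
GROUP BY supplier

Result:
  SupplierA: 1 distinct
  SupplierB: 3 distinct
  SupplierC: 3 distinct
  SupplierF: 2 distinct
  SupplierG: 2 distinct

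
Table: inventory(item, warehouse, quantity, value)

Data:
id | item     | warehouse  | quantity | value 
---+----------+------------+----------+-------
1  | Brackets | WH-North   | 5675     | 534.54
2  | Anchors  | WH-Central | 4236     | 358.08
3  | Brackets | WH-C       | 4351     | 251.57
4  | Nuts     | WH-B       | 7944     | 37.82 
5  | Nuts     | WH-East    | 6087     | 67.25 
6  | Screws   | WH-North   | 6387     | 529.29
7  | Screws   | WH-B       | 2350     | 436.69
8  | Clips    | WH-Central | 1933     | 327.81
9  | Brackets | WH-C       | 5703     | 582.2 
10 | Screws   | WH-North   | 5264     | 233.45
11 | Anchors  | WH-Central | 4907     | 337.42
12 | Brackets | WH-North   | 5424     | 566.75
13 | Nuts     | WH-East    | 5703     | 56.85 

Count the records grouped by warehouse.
SELECT warehouse, COUNT(*) as count
FROM inventory
GROUP BY warehouse

Result:
  WH-B: 2
  WH-C: 2
  WH-Central: 3
  WH-East: 2
  WH-North: 4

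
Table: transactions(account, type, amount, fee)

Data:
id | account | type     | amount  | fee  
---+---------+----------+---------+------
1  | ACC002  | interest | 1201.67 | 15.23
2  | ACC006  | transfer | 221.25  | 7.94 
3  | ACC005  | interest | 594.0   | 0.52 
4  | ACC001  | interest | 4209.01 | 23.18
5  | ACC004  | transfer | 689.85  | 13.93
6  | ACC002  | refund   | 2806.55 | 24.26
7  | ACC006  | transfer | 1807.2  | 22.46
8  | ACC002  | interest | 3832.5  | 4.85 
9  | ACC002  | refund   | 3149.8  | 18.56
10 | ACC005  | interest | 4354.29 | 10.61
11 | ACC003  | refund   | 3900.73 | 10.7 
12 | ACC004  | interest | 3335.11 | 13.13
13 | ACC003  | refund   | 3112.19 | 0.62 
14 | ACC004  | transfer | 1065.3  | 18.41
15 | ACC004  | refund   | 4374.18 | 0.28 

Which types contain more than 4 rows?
SELECT type, COUNT(*) as cnt
FROM transactions
GROUP BY type
HAVING COUNT(*) > 4

Result:
  interest: 6
  refund: 5

Note: HAVING filters groups after aggregation, WHERE filters rows before.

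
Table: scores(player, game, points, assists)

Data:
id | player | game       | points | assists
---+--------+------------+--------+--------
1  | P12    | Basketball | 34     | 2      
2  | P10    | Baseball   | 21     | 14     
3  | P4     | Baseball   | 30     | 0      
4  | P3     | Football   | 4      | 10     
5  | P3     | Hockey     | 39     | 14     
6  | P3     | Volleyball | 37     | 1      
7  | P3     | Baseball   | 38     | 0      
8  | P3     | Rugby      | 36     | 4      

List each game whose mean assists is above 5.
SELECT game, AVG(assists)
FROM scores
GROUP BY game
HAVING AVG(assists) > 5

Result:
  Football: avg=10.00
  Hockey: avg=14.00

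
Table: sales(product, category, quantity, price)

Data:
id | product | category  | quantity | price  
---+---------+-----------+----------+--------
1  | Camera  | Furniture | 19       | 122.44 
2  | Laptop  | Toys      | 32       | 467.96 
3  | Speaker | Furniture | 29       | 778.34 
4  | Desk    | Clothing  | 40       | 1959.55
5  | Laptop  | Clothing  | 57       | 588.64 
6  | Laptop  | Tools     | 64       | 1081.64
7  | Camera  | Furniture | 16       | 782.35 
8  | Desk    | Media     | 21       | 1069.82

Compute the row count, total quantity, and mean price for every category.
SELECT category,
       COUNT(*) as cnt,
       SUM(quantity) as total_quantity,
       AVG(price) as avg_price
FROM sales
GROUP BY category

Result:
  Clothing: 2 records, 97 total quantity, 1274.10 avg price
  Furniture: 3 records, 64 total quantity, 561.04 avg price
  Media: 1 records, 21 total quantity, 1069.82 avg price
  Tools: 1 records, 64 total quantity, 1081.64 avg price
  Toys: 1 records, 32 total quantity, 467.96 avg price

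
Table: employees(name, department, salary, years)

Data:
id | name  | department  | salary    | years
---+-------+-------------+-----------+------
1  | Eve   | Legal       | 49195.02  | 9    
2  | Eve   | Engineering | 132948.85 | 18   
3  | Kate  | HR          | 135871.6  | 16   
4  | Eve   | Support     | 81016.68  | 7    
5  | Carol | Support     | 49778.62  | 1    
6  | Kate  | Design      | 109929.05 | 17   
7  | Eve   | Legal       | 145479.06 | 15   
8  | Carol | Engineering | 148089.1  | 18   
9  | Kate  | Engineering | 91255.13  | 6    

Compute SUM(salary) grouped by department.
SELECT department, SUM(salary) as result
FROM employees
GROUP BY department

Result:
  Design: 109929.05
  Engineering: 372293.08
  HR: 135871.60
  Legal: 194674.08
  Support: 130795.30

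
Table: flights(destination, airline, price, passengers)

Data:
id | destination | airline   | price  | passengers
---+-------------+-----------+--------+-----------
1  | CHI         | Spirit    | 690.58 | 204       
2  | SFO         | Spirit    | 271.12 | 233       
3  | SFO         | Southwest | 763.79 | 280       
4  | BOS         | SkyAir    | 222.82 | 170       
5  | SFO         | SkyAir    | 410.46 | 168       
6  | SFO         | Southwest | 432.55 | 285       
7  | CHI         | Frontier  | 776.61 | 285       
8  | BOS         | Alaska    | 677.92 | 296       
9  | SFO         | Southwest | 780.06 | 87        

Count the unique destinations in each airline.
SELECT airline, COUNT(DISTINCT destination)
FROM flights
GROUP BY airline

Result:
  Alaska: 1 distinct
  Frontier: 1 distinct
  SkyAir: 2 distinct
  Southwest: 1 distinct
  Spirit: 2 distinct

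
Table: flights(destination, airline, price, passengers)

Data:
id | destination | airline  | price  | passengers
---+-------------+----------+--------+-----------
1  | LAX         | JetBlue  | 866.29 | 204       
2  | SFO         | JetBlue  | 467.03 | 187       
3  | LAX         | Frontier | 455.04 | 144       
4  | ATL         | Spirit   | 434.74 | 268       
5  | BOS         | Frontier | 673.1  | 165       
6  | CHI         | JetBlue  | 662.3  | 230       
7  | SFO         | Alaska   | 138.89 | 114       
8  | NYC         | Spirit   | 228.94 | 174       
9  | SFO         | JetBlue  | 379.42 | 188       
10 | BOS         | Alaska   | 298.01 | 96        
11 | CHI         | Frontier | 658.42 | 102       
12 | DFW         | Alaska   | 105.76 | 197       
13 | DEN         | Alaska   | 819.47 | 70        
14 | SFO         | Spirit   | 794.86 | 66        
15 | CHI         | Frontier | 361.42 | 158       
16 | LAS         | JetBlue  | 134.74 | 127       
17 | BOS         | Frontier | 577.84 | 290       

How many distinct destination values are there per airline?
SELECT airline, COUNT(DISTINCT destination)
FROM flights
GROUP BY airline

Result:
  Alaska: 4 distinct
  Frontier: 3 distinct
  JetBlue: 4 distinct
  Spirit: 3 distinct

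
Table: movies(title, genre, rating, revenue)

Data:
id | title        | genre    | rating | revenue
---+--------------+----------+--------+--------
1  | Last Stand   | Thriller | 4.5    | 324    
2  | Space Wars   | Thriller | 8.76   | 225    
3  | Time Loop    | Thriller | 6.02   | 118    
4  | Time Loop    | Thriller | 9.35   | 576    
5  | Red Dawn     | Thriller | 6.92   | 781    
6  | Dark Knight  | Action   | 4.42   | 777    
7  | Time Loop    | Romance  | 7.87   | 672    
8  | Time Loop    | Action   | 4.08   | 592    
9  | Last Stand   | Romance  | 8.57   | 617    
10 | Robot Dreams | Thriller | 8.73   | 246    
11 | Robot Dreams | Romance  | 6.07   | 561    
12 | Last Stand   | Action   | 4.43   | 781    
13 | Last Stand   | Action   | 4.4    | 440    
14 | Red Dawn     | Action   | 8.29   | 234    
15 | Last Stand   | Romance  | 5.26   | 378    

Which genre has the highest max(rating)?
SELECT genre, MAX(rating) as val
FROM movies
GROUP BY genre
ORDER BY val DESC
LIMIT 1

Result: Thriller with max(rating) = 9.35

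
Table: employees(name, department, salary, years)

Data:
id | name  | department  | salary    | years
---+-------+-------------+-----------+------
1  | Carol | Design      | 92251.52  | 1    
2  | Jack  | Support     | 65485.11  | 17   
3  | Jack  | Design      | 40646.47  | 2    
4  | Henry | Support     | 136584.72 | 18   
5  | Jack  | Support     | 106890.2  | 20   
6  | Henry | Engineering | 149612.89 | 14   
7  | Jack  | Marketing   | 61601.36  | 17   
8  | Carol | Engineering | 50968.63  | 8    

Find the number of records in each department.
SELECT department, COUNT(*) as count
FROM employees
GROUP BY department

Result:
  Design: 2
  Engineering: 2
  Marketing: 1
  Support: 3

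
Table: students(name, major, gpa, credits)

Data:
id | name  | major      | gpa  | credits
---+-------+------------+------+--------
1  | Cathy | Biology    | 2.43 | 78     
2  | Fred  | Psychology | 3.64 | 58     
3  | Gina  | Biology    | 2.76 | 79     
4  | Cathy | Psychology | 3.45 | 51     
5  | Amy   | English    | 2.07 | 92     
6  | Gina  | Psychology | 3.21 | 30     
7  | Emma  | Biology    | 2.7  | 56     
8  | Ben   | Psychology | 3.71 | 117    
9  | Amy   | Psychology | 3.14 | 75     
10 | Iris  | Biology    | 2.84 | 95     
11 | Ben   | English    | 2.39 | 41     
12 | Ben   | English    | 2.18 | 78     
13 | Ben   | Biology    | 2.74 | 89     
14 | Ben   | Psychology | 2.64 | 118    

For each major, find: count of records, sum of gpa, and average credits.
SELECT major,
       COUNT(*) as cnt,
       SUM(gpa) as total_gpa,
       AVG(credits) as avg_credits
FROM students
GROUP BY major

Result:
  Biology: 5 records, 13.47 total gpa, 79.40 avg credits
  English: 3 records, 6.64 total gpa, 70.33 avg credits
  Psychology: 6 records, 19.79 total gpa, 74.83 avg credits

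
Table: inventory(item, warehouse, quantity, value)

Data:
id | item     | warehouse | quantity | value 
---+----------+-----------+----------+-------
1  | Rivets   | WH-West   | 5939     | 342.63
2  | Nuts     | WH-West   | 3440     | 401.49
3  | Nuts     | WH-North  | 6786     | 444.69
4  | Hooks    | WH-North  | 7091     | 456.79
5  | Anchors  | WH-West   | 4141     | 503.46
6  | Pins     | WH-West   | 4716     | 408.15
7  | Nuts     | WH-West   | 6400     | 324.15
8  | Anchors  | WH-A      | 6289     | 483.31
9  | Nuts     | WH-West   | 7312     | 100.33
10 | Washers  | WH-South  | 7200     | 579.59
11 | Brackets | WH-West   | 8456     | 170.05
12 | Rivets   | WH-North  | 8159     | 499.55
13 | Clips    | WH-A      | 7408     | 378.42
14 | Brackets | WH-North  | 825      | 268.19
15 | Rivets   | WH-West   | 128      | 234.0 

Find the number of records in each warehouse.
SELECT warehouse, COUNT(*) as count
FROM inventory
GROUP BY warehouse

Result:
  WH-A: 2
  WH-North: 4
  WH-South: 1
  WH-West: 8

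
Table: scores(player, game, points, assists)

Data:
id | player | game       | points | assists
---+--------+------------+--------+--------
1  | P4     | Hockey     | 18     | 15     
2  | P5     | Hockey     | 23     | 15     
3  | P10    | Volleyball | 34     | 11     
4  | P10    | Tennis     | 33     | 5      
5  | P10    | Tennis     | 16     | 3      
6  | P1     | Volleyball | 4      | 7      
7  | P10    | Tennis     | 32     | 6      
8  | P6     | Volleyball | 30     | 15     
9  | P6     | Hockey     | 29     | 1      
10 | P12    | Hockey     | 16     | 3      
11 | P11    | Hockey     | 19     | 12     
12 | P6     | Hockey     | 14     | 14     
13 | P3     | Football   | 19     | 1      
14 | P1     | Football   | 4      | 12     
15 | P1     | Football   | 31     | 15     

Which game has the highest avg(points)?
SELECT game, AVG(points) as val
FROM scores
GROUP BY game
ORDER BY val DESC
LIMIT 1

Result: Tennis with avg(points) = 27.00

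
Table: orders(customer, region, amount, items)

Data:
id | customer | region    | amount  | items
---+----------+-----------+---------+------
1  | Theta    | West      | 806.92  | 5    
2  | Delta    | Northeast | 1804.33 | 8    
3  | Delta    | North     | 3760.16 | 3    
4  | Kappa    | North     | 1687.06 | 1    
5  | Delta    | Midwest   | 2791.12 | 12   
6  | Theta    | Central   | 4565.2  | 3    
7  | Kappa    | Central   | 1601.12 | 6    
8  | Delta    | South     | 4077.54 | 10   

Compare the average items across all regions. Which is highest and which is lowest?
SELECT region, AVG(items)
FROM orders
GROUP BY region
ORDER BY AVG(items)

All groups:
  North: 2.00
  Central: 4.50
  West: 5.00
  Northeast: 8.00
  South: 10.00
  Midwest: 12.00

Highest: Midwest (12.00)
Lowest: North (2.00)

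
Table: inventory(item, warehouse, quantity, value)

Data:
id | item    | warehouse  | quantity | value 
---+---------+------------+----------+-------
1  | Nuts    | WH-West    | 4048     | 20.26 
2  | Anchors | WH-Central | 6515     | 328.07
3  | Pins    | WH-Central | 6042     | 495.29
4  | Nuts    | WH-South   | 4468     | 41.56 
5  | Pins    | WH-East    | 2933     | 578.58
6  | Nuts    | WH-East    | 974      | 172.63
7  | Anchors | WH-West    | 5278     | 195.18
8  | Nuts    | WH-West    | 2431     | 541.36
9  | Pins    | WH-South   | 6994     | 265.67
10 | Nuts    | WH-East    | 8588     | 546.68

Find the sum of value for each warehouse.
SELECT warehouse, SUM(value) as result
FROM inventory
GROUP BY warehouse

Result:
  WH-Central: 823.36
  WH-East: 1297.89
  WH-South: 307.23
  WH-West: 756.80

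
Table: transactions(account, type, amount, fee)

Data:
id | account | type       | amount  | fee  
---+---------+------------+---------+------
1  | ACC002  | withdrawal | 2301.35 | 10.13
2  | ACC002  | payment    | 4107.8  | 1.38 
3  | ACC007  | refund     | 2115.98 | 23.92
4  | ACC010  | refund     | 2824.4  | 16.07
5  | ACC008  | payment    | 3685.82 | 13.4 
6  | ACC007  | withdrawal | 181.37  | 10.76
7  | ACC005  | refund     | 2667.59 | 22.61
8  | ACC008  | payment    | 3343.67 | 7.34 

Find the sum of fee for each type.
SELECT type, SUM(fee) as result
FROM transactions
GROUP BY type

Result:
  payment: 22.12
  refund: 62.60
  withdrawal: 20.89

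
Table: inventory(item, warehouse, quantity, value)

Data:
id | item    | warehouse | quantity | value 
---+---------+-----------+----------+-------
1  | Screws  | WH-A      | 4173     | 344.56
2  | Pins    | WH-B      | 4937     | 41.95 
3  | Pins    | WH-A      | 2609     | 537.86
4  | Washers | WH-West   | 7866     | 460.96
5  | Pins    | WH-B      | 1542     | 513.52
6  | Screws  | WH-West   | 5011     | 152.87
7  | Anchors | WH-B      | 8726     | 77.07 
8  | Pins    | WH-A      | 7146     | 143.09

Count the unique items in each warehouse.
SELECT warehouse, COUNT(DISTINCT item)
FROM inventory
GROUP BY warehouse

Result:
  WH-A: 2 distinct
  WH-B: 2 distinct
  WH-West: 2 distinct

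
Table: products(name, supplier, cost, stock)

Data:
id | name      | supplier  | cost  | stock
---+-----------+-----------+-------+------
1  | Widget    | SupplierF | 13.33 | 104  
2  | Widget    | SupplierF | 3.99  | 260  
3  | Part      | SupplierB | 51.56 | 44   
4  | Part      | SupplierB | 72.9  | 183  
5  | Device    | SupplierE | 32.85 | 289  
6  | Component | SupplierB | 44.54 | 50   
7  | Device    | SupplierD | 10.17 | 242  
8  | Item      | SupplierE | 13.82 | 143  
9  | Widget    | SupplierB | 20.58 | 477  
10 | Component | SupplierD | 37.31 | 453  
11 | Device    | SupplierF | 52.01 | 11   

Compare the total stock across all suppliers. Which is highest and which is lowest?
SELECT supplier, SUM(stock)
FROM products
GROUP BY supplier
ORDER BY SUM(stock)

All groups:
  SupplierF: 375
  SupplierE: 432
  SupplierD: 695
  SupplierB: 754

Highest: SupplierB (754)
Lowest: SupplierF (375)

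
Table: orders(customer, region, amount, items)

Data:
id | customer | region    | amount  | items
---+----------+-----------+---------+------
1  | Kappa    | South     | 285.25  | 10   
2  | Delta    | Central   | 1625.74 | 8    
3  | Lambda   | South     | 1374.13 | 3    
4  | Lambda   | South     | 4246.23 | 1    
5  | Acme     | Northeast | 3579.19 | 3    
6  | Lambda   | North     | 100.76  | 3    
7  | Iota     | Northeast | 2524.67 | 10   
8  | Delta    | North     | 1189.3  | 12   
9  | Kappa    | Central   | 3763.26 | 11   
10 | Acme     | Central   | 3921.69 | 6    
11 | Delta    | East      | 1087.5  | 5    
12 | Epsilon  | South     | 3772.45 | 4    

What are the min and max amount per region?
SELECT region, MIN(amount), MAX(amount)
FROM orders
GROUP BY region

Result:
  Central: min=1625.74, max=3921.69
  East: min=1087.50, max=1087.50
  North: min=100.76, max=1189.30
  Northeast: min=2524.67, max=3579.19
  South: min=285.25, max=4246.23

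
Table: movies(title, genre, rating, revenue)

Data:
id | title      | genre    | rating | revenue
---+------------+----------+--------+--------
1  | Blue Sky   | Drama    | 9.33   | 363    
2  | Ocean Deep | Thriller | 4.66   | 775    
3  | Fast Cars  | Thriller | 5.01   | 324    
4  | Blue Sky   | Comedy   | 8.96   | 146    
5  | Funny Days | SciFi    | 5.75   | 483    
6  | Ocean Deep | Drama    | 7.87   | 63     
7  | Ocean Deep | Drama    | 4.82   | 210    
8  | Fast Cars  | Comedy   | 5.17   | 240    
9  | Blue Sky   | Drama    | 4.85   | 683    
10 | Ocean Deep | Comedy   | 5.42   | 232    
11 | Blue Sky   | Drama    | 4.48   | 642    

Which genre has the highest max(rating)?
SELECT genre, MAX(rating) as val
FROM movies
GROUP BY genre
ORDER BY val DESC
LIMIT 1

Result: Drama with max(rating) = 9.33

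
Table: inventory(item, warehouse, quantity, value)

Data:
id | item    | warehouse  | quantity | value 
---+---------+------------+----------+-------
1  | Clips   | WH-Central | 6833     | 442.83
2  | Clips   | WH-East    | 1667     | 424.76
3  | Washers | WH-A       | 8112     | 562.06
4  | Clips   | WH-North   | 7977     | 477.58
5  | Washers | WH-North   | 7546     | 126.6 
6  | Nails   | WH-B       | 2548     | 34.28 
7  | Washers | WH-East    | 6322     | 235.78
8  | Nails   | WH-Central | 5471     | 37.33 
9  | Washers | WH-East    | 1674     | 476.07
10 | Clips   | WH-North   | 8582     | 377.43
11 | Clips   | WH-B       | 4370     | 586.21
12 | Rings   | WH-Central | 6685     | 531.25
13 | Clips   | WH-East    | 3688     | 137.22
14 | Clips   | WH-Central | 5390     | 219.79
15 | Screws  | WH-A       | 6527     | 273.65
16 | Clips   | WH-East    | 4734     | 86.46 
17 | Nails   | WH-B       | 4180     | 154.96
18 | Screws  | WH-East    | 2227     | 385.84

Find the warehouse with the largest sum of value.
SELECT warehouse, SUM(value) as val
FROM inventory
GROUP BY warehouse
ORDER BY val DESC
LIMIT 1

Result: WH-East with sum(value) = 1746.13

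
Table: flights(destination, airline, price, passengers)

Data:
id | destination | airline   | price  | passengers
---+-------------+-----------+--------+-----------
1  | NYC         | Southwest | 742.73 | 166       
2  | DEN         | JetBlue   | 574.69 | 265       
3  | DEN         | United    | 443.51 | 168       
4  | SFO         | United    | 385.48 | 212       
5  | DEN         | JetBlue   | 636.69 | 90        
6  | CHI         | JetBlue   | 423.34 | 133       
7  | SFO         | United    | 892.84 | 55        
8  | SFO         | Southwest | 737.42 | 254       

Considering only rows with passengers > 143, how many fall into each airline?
SELECT airline, COUNT(*)
FROM flights
WHERE passengers > 143
GROUP BY airline

Note: WHERE filters rows before grouping.

Result:
  JetBlue: 1
  Southwest: 2
  United: 2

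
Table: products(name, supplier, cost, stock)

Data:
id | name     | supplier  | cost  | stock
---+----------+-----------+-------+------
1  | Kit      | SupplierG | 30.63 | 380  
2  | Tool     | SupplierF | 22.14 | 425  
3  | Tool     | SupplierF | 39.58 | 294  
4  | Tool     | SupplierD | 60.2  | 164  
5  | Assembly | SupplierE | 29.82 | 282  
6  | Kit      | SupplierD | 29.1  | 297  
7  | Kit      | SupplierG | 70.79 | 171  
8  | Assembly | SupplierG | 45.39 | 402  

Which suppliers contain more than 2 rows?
SELECT supplier, COUNT(*) as cnt
FROM products
GROUP BY supplier
HAVING COUNT(*) > 2

Result:
  SupplierG: 3

Note: HAVING filters groups after aggregation, WHERE filters rows before.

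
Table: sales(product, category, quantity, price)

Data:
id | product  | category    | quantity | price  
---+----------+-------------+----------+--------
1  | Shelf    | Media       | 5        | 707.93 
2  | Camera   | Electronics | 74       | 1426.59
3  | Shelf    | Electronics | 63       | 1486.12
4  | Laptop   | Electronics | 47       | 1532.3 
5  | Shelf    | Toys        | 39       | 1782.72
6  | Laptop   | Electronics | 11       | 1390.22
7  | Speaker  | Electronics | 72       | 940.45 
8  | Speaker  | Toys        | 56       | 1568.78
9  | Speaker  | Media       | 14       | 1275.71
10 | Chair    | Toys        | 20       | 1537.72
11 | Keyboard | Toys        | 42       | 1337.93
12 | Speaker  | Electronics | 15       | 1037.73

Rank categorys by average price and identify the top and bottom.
SELECT category, AVG(price)
FROM sales
GROUP BY category
ORDER BY AVG(price)

All groups:
  Media: 991.82
  Electronics: 1302.24
  Toys: 1556.79

Highest: Toys (1556.79)
Lowest: Media (991.82)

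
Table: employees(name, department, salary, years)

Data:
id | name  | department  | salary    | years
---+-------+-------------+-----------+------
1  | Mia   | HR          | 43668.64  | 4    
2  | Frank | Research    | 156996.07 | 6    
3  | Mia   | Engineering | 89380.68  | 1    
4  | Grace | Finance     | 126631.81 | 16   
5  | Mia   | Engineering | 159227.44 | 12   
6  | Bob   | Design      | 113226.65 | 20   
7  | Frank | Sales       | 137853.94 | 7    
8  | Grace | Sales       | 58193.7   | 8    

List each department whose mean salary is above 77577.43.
SELECT department, AVG(salary)
FROM employees
GROUP BY department
HAVING AVG(salary) > 77577.43

Result:
  Design: avg=113226.65
  Engineering: avg=124304.06
  Finance: avg=126631.81
  Research: avg=156996.07
  Sales: avg=98023.82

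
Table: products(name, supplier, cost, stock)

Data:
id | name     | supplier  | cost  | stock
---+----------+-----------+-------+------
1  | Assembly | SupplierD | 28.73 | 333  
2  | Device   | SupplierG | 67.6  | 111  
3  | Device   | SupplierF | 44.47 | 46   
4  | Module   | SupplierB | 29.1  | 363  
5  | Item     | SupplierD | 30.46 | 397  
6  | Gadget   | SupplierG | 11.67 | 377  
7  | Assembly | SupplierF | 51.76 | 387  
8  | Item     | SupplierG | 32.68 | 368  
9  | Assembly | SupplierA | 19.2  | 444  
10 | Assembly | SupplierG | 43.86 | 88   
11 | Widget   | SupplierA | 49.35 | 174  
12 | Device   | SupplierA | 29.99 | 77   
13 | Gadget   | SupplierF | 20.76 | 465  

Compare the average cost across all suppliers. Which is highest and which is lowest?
SELECT supplier, AVG(cost)
FROM products
GROUP BY supplier
ORDER BY AVG(cost)

All groups:
  SupplierB: 29.10
  SupplierD: 29.60
  SupplierA: 32.85
  SupplierG: 38.95
  SupplierF: 39.00

Highest: SupplierF (39.00)
Lowest: SupplierB (29.10)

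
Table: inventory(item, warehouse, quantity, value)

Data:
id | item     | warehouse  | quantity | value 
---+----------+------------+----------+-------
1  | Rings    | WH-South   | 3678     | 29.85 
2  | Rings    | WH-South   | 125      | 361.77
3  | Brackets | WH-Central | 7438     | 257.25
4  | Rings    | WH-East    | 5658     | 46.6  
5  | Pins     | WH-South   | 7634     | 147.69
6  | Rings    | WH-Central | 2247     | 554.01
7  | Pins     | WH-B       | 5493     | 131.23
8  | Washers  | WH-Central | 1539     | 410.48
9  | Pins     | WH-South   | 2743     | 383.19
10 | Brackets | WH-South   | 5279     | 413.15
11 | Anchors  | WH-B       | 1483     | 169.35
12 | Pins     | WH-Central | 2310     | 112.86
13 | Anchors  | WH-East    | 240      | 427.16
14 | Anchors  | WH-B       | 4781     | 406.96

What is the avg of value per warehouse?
SELECT warehouse, AVG(value) as result
FROM inventory
GROUP BY warehouse

Result:
  WH-B: 235.85
  WH-Central: 333.65
  WH-East: 236.88
  WH-South: 267.13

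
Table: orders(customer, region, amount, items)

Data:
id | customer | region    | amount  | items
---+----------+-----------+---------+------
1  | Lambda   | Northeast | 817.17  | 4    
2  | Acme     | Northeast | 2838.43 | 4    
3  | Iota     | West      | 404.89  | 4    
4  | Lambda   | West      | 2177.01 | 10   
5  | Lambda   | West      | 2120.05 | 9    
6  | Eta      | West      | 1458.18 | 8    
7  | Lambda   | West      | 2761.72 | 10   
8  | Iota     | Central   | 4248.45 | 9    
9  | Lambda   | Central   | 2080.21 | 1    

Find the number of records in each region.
SELECT region, COUNT(*) as count
FROM orders
GROUP BY region

Result:
  Central: 2
  Northeast: 2
  West: 5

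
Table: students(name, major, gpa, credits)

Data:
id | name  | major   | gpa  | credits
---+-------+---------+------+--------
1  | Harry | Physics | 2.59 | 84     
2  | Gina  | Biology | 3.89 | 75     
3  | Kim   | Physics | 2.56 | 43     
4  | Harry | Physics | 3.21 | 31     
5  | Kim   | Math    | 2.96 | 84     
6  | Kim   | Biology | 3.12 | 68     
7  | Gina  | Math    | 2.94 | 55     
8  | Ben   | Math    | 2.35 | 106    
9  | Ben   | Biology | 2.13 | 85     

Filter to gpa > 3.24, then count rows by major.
SELECT major, COUNT(*)
FROM students
WHERE gpa > 3.24
GROUP BY major

Note: WHERE filters rows before grouping.

Result:
  Biology: 1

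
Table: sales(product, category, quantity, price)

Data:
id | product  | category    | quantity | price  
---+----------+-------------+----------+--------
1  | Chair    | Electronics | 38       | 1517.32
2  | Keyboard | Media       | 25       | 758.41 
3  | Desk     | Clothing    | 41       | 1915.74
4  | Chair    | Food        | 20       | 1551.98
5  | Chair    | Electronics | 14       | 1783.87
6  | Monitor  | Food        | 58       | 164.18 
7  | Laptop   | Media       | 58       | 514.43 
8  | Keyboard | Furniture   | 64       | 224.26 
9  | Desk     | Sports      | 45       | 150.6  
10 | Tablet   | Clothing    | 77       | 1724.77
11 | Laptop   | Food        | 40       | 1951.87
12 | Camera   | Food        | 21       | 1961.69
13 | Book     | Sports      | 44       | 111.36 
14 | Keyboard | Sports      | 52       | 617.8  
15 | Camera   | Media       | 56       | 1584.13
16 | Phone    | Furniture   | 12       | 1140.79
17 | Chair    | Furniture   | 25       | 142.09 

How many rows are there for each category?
SELECT category, COUNT(*) as count
FROM sales
GROUP BY category

Result:
  Clothing: 2
  Electronics: 2
  Food: 4
  Furniture: 3
  Media: 3
  Sports: 3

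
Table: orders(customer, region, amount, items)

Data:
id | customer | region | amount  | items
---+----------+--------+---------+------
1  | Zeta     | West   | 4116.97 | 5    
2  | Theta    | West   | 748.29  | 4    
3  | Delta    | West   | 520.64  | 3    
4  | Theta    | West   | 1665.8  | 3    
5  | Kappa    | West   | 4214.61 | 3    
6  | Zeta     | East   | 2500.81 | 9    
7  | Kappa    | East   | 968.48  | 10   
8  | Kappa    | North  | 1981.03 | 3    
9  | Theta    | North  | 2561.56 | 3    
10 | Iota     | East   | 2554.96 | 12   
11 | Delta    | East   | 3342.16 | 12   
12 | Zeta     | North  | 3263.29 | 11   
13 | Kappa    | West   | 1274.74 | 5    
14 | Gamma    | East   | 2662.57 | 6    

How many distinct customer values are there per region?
SELECT region, COUNT(DISTINCT customer)
FROM orders
GROUP BY region

Result:
  East: 5 distinct
  North: 3 distinct
  West: 4 distinct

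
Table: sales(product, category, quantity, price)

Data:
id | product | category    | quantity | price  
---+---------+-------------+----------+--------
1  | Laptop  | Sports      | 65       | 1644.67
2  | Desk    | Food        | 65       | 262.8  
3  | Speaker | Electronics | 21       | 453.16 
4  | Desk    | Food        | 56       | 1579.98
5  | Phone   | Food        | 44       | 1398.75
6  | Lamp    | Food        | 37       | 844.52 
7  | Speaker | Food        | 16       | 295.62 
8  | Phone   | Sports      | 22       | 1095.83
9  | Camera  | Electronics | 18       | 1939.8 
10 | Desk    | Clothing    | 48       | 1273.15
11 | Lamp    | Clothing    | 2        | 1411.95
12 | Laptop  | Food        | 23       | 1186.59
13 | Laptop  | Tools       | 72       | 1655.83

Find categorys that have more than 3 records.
SELECT category, COUNT(*) as cnt
FROM sales
GROUP BY category
HAVING COUNT(*) > 3

Result:
  Food: 6

Note: HAVING filters groups after aggregation, WHERE filters rows before.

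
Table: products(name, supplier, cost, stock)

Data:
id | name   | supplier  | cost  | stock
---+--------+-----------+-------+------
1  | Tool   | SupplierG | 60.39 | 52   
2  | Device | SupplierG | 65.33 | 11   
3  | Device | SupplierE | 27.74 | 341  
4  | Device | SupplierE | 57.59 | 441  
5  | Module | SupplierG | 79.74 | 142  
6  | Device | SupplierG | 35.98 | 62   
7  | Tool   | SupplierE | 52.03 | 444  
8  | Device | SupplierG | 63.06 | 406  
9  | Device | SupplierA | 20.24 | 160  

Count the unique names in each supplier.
SELECT supplier, COUNT(DISTINCT name)
FROM products
GROUP BY supplier

Result:
  SupplierA: 1 distinct
  SupplierE: 2 distinct
  SupplierG: 3 distinct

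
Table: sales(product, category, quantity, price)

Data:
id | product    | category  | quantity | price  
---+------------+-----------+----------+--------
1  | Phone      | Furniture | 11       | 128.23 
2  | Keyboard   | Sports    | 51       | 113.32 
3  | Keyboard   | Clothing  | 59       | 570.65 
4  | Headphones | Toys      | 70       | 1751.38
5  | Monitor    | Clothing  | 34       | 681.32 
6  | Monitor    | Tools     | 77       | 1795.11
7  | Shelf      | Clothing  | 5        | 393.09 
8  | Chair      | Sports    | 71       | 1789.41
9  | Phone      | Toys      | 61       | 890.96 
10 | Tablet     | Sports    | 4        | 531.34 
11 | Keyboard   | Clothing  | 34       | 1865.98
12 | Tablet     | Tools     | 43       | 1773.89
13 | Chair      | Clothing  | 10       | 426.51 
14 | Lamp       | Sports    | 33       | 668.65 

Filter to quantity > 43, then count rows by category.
SELECT category, COUNT(*)
FROM sales
WHERE quantity > 43
GROUP BY category

Note: WHERE filters rows before grouping.

Result:
  Clothing: 1
  Sports: 2
  Tools: 1
  Toys: 2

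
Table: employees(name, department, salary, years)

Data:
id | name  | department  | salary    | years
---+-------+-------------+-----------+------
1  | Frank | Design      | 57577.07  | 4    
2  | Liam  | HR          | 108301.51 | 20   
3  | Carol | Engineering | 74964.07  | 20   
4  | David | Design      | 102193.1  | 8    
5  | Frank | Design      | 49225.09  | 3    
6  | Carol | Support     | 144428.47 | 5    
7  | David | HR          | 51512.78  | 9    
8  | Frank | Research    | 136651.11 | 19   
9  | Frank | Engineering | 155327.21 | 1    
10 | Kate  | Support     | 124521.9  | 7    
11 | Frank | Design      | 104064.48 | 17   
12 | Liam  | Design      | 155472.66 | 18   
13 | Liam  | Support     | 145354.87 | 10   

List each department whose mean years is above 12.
SELECT department, AVG(years)
FROM employees
GROUP BY department
HAVING AVG(years) > 12

Result:
  HR: avg=14.50
  Research: avg=19.00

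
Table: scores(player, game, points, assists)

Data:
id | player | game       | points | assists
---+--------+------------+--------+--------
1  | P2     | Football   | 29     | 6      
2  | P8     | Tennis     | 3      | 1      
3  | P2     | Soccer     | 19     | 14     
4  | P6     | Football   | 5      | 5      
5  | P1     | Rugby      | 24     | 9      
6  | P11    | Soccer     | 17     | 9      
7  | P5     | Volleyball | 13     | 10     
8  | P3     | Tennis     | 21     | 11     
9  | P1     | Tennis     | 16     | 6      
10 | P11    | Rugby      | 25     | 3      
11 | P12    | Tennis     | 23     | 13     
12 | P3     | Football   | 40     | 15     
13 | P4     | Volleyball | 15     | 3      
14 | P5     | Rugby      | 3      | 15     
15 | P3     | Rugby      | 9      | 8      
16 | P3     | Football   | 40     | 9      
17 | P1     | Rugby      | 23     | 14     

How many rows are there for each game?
SELECT game, COUNT(*) as count
FROM scores
GROUP BY game

Result:
  Football: 4
  Rugby: 5
  Soccer: 2
  Tennis: 4
  Volleyball: 2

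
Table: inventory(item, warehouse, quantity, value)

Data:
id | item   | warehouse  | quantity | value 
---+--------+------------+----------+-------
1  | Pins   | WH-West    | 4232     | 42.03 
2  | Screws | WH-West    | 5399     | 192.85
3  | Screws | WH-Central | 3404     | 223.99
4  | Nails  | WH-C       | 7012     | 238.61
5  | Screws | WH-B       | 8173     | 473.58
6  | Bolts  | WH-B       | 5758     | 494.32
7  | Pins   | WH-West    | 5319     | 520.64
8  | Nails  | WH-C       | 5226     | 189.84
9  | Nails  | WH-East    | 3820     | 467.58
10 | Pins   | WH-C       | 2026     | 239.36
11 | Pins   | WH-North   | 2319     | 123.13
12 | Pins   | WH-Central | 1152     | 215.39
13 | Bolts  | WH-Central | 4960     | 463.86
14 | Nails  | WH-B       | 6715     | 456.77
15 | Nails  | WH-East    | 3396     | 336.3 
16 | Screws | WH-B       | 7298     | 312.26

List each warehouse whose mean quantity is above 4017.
SELECT warehouse, AVG(quantity)
FROM inventory
GROUP BY warehouse
HAVING AVG(quantity) > 4017

Result:
  WH-B: avg=6986.00
  WH-C: avg=4754.67
  WH-West: avg=4983.33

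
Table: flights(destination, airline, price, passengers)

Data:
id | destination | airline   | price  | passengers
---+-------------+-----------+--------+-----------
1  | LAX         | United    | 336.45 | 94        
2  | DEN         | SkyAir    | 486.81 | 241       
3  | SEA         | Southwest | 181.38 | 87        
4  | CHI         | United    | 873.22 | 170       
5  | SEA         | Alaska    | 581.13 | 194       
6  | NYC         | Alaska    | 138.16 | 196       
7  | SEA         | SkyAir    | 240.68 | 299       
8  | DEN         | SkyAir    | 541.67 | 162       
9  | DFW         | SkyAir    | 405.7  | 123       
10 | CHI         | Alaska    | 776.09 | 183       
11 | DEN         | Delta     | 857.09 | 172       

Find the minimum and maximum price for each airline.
SELECT airline, MIN(price), MAX(price)
FROM flights
GROUP BY airline

Result:
  Alaska: min=138.16, max=776.09
  Delta: min=857.09, max=857.09
  SkyAir: min=240.68, max=541.67
  Southwest: min=181.38, max=181.38
  United: min=336.45, max=873.22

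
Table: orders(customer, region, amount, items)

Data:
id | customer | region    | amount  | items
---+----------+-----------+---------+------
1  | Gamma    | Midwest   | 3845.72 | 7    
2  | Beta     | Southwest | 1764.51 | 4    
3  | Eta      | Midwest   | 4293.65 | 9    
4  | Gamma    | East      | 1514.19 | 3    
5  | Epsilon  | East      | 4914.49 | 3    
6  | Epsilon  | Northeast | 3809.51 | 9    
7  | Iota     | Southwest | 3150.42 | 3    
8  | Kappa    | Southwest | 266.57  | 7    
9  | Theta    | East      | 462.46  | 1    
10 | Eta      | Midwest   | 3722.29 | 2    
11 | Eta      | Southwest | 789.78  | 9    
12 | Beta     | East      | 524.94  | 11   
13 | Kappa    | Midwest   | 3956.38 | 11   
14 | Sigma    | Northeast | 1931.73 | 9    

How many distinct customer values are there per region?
SELECT region, COUNT(DISTINCT customer)
FROM orders
GROUP BY region

Result:
  East: 4 distinct
  Midwest: 3 distinct
  Northeast: 2 distinct
  Southwest: 4 distinct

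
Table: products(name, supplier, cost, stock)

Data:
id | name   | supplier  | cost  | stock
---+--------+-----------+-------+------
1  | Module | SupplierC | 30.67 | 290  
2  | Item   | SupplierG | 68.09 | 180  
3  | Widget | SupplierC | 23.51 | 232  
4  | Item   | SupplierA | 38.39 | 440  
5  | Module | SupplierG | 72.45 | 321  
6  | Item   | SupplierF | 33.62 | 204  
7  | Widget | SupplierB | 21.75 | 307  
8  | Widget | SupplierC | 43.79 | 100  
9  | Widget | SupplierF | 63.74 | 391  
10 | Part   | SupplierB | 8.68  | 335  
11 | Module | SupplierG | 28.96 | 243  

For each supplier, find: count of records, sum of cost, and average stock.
SELECT supplier,
       COUNT(*) as cnt,
       SUM(cost) as total_cost,
       AVG(stock) as avg_stock
FROM products
GROUP BY supplier

Result:
  SupplierA: 1 records, 38.39 total cost, 440.00 avg stock
  SupplierB: 2 records, 30.43 total cost, 321.00 avg stock
  SupplierC: 3 records, 97.97 total cost, 207.33 avg stock
  SupplierF: 2 records, 97.36 total cost, 297.50 avg stock
  SupplierG: 3 records, 169.50 total cost, 248.00 avg stock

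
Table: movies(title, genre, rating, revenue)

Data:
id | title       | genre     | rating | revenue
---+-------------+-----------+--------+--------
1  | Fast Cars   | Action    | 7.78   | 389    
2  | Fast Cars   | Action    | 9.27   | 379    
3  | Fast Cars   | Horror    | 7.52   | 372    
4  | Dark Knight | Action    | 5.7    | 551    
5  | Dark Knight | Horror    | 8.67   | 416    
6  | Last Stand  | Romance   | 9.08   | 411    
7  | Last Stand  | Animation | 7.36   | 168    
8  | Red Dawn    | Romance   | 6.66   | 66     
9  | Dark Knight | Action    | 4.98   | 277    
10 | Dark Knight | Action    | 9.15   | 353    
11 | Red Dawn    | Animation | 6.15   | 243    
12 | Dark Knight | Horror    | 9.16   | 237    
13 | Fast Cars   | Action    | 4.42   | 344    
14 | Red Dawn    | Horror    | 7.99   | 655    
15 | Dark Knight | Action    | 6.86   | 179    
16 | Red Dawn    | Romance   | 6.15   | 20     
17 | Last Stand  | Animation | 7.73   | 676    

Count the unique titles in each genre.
SELECT genre, COUNT(DISTINCT title)
FROM movies
GROUP BY genre

Result:
  Action: 2 distinct
  Animation: 2 distinct
  Horror: 3 distinct
  Romance: 2 distinct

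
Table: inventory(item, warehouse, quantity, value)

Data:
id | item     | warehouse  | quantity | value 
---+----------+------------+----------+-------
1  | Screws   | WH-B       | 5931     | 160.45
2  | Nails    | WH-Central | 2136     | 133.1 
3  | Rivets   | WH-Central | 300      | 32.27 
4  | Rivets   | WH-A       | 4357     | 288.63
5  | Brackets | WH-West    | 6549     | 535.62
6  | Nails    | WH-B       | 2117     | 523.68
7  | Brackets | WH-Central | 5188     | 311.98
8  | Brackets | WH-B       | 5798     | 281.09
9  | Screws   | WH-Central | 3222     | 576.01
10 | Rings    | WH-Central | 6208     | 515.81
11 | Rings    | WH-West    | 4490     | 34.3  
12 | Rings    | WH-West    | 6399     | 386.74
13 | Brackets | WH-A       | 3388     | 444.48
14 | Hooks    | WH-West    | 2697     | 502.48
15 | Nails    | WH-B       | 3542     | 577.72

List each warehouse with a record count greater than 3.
SELECT warehouse, COUNT(*) as cnt
FROM inventory
GROUP BY warehouse
HAVING COUNT(*) > 3

Result:
  WH-B: 4
  WH-Central: 5
  WH-West: 4

Note: HAVING filters groups after aggregation, WHERE filters rows before.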